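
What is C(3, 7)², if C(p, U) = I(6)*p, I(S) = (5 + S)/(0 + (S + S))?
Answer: 121/16 ≈ 7.5625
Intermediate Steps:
I(S) = (5 + S)/(2*S) (I(S) = (5 + S)/(0 + 2*S) = (5 + S)/((2*S)) = (5 + S)*(1/(2*S)) = (5 + S)/(2*S))
C(p, U) = 11*p/12 (C(p, U) = ((½)*(5 + 6)/6)*p = ((½)*(⅙)*11)*p = 11*p/12)
C(3, 7)² = ((11/12)*3)² = (11/4)² = 121/16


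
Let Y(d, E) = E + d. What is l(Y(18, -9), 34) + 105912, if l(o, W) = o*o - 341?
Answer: 105652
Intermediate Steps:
l(o, W) = -341 + o**2 (l(o, W) = o**2 - 341 = -341 + o**2)
l(Y(18, -9), 34) + 105912 = (-341 + (-9 + 18)**2) + 105912 = (-341 + 9**2) + 105912 = (-341 + 81) + 105912 = -260 + 105912 = 105652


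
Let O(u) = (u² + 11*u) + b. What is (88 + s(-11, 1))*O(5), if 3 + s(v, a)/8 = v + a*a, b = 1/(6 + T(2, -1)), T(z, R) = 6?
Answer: -3844/3 ≈ -1281.3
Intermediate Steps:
b = 1/12 (b = 1/(6 + 6) = 1/12 ≈ 0.083333)
s(v, a) = -24 + 8*v + 8*a² (s(v, a) = -24 + 8*(v + a*a) = -24 + 8*(v + a²) = -24 + (8*v + 8*a²) = -24 + 8*v + 8*a²)
O(u) = 1/12 + u² + 11*u (O(u) = (u² + 11*u) + 1/12 = 1/12 + u² + 11*u)
(88 + s(-11, 1))*O(5) = (88 + (-24 + 8*(-11) + 8*1²))*(1/12 + 5² + 11*5) = (88 + (-24 - 88 + 8*1))*(1/12 + 25 + 55) = (88 + (-24 - 88 + 8))*(961/12) = (88 - 104)*(961/12) = -16*961/12 = -3844/3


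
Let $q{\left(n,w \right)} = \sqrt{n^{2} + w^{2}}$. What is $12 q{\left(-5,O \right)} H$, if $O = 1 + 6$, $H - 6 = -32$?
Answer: $- 312 \sqrt{74} \approx -2683.9$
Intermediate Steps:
$H = -26$ ($H = 6 - 32 = -26$)
$O = 7$
$12 q{\left(-5,O \right)} H = 12 \sqrt{\left(-5\right)^{2} + 7^{2}} \left(-26\right) = 12 \sqrt{25 + 49} \left(-26\right) = 12 \sqrt{74} \left(-26\right) = - 312 \sqrt{74}$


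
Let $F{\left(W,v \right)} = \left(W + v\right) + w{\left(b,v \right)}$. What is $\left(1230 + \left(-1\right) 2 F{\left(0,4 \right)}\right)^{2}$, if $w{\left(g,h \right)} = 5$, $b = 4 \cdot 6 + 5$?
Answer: $1468944$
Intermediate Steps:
$b = 29$ ($b = 24 + 5 = 29$)
$F{\left(W,v \right)} = 5 + W + v$ ($F{\left(W,v \right)} = \left(W + v\right) + 5 = 5 + W + v$)
$\left(1230 + \left(-1\right) 2 F{\left(0,4 \right)}\right)^{2} = \left(1230 + \left(-1\right) 2 \left(5 + 0 + 4\right)\right)^{2} = \left(1230 - 18\right)^{2} = 1212^{2} = 1468944$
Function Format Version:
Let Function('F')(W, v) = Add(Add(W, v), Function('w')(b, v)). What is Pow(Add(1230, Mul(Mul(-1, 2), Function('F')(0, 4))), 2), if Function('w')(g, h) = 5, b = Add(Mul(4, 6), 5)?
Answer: 1468944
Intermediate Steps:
b = 29 (b = Add(24, 5) = 29)
Function('F')(W, v) = Add(5, W, v) (Function('F')(W, v) = Add(Add(W, v), 5) = Add(5, W, v))
Pow(Add(1230, Mul(Mul(-1, 2), Function('F')(0, 4))), 2) = Pow(Add(1230, Mul(Mul(-1, 2), Add(5, 0, 4))), 2) = Pow(Add(1230, Mul(-2, 9)), 2) = Pow(Add(1230, -18), 2) = Pow(1212, 2) = 1468944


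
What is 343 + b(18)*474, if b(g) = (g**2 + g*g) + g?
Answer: 316027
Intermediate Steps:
b(g) = g + 2*g**2 (b(g) = (g**2 + g**2) + g = 2*g**2 + g = g + 2*g**2)
343 + b(18)*474 = 343 + (18*(1 + 2*18))*474 = 343 + (18*(1 + 36))*474 = 343 + (18*37)*474 = 343 + 666*474 = 343 + 315684 = 316027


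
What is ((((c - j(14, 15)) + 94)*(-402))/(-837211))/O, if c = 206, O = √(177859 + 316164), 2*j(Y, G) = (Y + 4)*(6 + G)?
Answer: 44622*√494023/413601489853 ≈ 7.5830e-5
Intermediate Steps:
j(Y, G) = (4 + Y)*(6 + G)/2 (j(Y, G) = ((Y + 4)*(6 + G))/2 = ((4 + Y)*(6 + G))/2 = (4 + Y)*(6 + G)/2)
O = √494023 ≈ 702.87
((((c - j(14, 15)) + 94)*(-402))/(-837211))/O = ((((206 - (12 + 2*15 + 3*14 + (½)*15*14)) + 94)*(-402))/(-837211))/(√494023) = ((((206 - (12 + 30 + 42 + 105)) + 94)*(-402))*(-1/837211))*(√494023/494023) = ((((206 - 1*189) + 94)*(-402))*(-1/837211))*(√494023/494023) = ((((206 - 189) + 94)*(-402))*(-1/837211))*(√494023/494023) = (((17 + 94)*(-402))*(-1/837211))*(√494023/494023) = ((111*(-402))*(-1/837211))*(√494023/494023) = (-44622*(-1/837211))*(√494023/494023) = 44622*(√494023/494023)/837211 = 44622*√494023/413601489853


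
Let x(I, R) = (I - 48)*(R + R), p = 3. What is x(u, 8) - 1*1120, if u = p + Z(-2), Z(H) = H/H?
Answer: -1824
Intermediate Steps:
Z(H) = 1
u = 4 (u = 3 + 1 = 4)
x(I, R) = 2*R*(-48 + I) (x(I, R) = (-48 + I)*(2*R) = 2*R*(-48 + I))
x(u, 8) - 1*1120 = 2*8*(-48 + 4) - 1*1120 = 2*8*(-44) - 1120 = -704 - 1120 = -1824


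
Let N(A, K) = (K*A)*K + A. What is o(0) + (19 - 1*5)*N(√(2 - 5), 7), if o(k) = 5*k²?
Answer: 700*I*√3 ≈ 1212.4*I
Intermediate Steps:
N(A, K) = A + A*K² (N(A, K) = (A*K)*K + A = A*K² + A = A + A*K²)
o(0) + (19 - 1*5)*N(√(2 - 5), 7) = 5*0² + (19 - 1*5)*(√(2 - 5)*(1 + 7²)) = 5*0 + (19 - 5)*(√(-3)*(1 + 49)) = 0 + 14*((I*√3)*50) = 0 + 14*(50*I*√3) = 0 + 700*I*√3 = 700*I*√3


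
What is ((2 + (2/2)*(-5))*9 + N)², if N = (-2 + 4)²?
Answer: 529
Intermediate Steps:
N = 4 (N = 2² = 4)
((2 + (2/2)*(-5))*9 + N)² = ((2 + (2/2)*(-5))*9 + 4)² = ((2 + (2*(½))*(-5))*9 + 4)² = ((2 + 1*(-5))*9 + 4)² = ((2 - 5)*9 + 4)² = (-3*9 + 4)² = (-27 + 4)² = (-23)² = 529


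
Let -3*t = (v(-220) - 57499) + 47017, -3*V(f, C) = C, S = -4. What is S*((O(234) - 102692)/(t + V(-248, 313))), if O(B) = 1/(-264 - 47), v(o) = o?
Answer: 127748852/1076993 ≈ 118.62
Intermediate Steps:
V(f, C) = -C/3
O(B) = -1/311 (O(B) = 1/(-311) = -1/311)
t = 10702/3 (t = -((-220 - 57499) + 47017)/3 = -(-57719 + 47017)/3 = -⅓*(-10702) = 10702/3 ≈ 3567.3)
S*((O(234) - 102692)/(t + V(-248, 313))) = -4*(-1/311 - 102692)/(10702/3 - ⅓*313) = -(-127748852)/(311*(10702/3 - 313/3)) = -(-127748852)/(311*3463) = -4*(-31937213/1076993) = 127748852/1076993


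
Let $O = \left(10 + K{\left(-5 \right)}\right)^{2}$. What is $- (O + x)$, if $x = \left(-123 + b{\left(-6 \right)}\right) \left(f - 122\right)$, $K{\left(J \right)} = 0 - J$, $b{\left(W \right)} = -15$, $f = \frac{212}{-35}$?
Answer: $- \frac{626391}{35} \approx -17897.0$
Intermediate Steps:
$f = - \frac{212}{35}$ ($f = 212 \left(- \frac{1}{35}\right) = - \frac{212}{35} \approx -6.0571$)
$K{\left(J \right)} = - J$
$x = \frac{618516}{35}$ ($x = \left(-123 - 15\right) \left(- \frac{212}{35} - 122\right) = \left(-138\right) \left(- \frac{4482}{35}\right) = \frac{618516}{35} \approx 17672.0$)
$O = 225$ ($O = \left(10 - -5\right)^{2} = \left(10 + 5\right)^{2} = 15^{2} = 225$)
$- (O + x) = - (225 + \frac{618516}{35}) = \left(-1\right) \frac{626391}{35} = - \frac{626391}{35}$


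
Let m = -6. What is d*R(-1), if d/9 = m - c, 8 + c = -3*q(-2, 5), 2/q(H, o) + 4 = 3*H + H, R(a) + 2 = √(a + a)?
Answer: -27 + 27*I*√2/2 ≈ -27.0 + 19.092*I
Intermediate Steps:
R(a) = -2 + √2*√a (R(a) = -2 + √(a + a) = -2 + √(2*a) = -2 + √2*√a)
q(H, o) = 2/(-4 + 4*H) (q(H, o) = 2/(-4 + (3*H + H)) = 2/(-4 + 4*H))
c = -15/2 (c = -8 - 3/(2*(-1 - 2)) = -8 - 3/(2*(-3)) = -8 - 3*(-1)/(2*3) = -8 - 3*(-⅙) = -8 + ½ = -15/2 ≈ -7.5000)
d = 27/2 (d = 9*(-6 - 1*(-15/2)) = 9*(-6 + 15/2) = 9*(3/2) = 27/2 ≈ 13.500)
d*R(-1) = 27*(-2 + √2*√(-1))/2 = 27*(-2 + √2*I)/2 = 27*(-2 + I*√2)/2 = -27 + 27*I*√2/2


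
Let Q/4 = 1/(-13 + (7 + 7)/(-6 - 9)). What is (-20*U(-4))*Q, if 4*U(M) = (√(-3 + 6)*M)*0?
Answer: 0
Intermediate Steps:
U(M) = 0 (U(M) = ((√(-3 + 6)*M)*0)/4 = ((√3*M)*0)/4 = ((M*√3)*0)/4 = (¼)*0 = 0)
Q = -60/209 (Q = 4/(-13 + (7 + 7)/(-6 - 9)) = 4/(-13 + 14/(-15)) = 4/(-13 + 14*(-1/15)) = 4/(-13 - 14/15) = 4/(-209/15) = 4*(-15/209) = -60/209 ≈ -0.28708)
(-20*U(-4))*Q = -20*0*(-60/209) = 0*(-60/209) = 0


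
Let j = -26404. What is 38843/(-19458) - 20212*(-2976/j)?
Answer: -12733065829/5584446 ≈ -2280.1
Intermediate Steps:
38843/(-19458) - 20212*(-2976/j) = 38843/(-19458) - 20212/((-26404/(-2976))) = 38843*(-1/19458) - 20212/((-26404*(-1/2976))) = -38843/19458 - 20212/6601/744 = -38843/19458 - 20212*744/6601 = -38843/19458 - 15037728/6601 = -12733065829/5584446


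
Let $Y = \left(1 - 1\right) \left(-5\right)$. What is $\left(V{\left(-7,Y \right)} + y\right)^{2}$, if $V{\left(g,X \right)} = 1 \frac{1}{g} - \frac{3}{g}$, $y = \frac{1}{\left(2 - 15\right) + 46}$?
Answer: $\frac{5329}{53361} \approx 0.099867$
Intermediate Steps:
$Y = 0$ ($Y = 0 \left(-5\right) = 0$)
$y = \frac{1}{33}$ ($y = \frac{1}{\left(2 - 15\right) + 46} = \frac{1}{-13 + 46} = \frac{1}{33} \approx 0.030303$)
$V{\left(g,X \right)} = - \frac{2}{g}$ ($V{\left(g,X \right)} = \frac{1}{g} - \frac{3}{g} = - \frac{2}{g}$)
$\left(V{\left(-7,Y \right)} + y\right)^{2} = \left(- \frac{2}{-7} + \frac{1}{33}\right)^{2} = \left(\left(-2\right) \left(- \frac{1}{7}\right) + \frac{1}{33}\right)^{2} = \left(\frac{2}{7} + \frac{1}{33}\right)^{2} = \left(\frac{73}{231}\right)^{2} = \frac{5329}{53361}$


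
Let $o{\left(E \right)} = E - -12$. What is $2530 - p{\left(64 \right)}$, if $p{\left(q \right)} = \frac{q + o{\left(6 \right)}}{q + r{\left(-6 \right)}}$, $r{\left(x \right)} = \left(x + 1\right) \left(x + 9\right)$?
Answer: $\frac{123888}{49} \approx 2528.3$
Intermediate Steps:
$r{\left(x \right)} = \left(1 + x\right) \left(9 + x\right)$
$o{\left(E \right)} = 12 + E$ ($o{\left(E \right)} = E + 12 = 12 + E$)
$p{\left(q \right)} = \frac{18 + q}{-15 + q}$ ($p{\left(q \right)} = \frac{q + \left(12 + 6\right)}{q + \left(9 + \left(-6\right)^{2} + 10 \left(-6\right)\right)} = \frac{q + 18}{q + \left(9 + 36 - 60\right)} = \frac{18 + q}{q - 15} = \frac{18 + q}{-15 + q}$)
$2530 - p{\left(64 \right)} = 2530 - \frac{18 + 64}{-15 + 64} = 2530 - \frac{1}{49} \cdot 82 = 2530 - \frac{82}{49} = \frac{123888}{49}$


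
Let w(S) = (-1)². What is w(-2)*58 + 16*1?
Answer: 74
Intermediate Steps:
w(S) = 1
w(-2)*58 + 16*1 = 1*58 + 16*1 = 58 + 16 = 74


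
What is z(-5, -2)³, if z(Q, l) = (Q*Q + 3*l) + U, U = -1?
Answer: 5832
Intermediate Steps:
z(Q, l) = -1 + Q² + 3*l (z(Q, l) = (Q*Q + 3*l) - 1 = (Q² + 3*l) - 1 = -1 + Q² + 3*l)
z(-5, -2)³ = (-1 + (-5)² + 3*(-2))³ = (-1 + 25 - 6)³ = 18³ = 5832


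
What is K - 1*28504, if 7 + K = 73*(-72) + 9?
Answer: -33758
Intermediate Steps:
K = -5254 (K = -7 + (73*(-72) + 9) = -7 + (-5256 + 9) = -7 - 5247 = -5254)
K - 1*28504 = -5254 - 1*28504 = -5254 - 28504 = -33758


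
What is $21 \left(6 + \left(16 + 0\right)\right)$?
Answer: $462$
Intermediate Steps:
$21 \left(6 + \left(16 + 0\right)\right) = 21 \left(6 + 16\right) = 21 \cdot 22 = 462$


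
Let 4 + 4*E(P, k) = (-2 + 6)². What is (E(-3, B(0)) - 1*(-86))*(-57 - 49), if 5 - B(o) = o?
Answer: -9434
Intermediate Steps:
B(o) = 5 - o
E(P, k) = 3 (E(P, k) = -1 + (-2 + 6)²/4 = -1 + (¼)*4² = -1 + (¼)*16 = -1 + 4 = 3)
(E(-3, B(0)) - 1*(-86))*(-57 - 49) = (3 - 1*(-86))*(-57 - 49) = (3 + 86)*(-106) = 89*(-106) = -9434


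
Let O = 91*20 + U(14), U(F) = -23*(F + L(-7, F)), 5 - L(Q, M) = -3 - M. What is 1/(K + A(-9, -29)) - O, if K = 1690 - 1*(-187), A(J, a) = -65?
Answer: -1797503/1812 ≈ -992.00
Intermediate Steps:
L(Q, M) = 8 + M (L(Q, M) = 5 - (-3 - M) = 5 + (3 + M) = 8 + M)
U(F) = -184 - 46*F (U(F) = -23*(F + (8 + F)) = -23*(8 + 2*F) = -184 - 46*F)
K = 1877 (K = 1690 + 187 = 1877)
O = 992 (O = 91*20 + (-184 - 46*14) = 1820 + (-184 - 644) = 1820 - 828 = 992)
1/(K + A(-9, -29)) - O = 1/(1877 - 65) - 1*992 = 1/1812 - 992 = -1797503/1812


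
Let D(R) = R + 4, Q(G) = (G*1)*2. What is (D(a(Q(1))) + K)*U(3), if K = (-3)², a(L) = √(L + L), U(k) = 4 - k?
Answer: 15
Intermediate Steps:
Q(G) = 2*G (Q(G) = G*2 = 2*G)
a(L) = √2*√L (a(L) = √(2*L) = √2*√L)
K = 9
D(R) = 4 + R
(D(a(Q(1))) + K)*U(3) = ((4 + √2*√(2*1)) + 9)*(4 - 1*3) = ((4 + √2*√2) + 9)*(4 - 3) = ((4 + 2) + 9)*1 = (6 + 9)*1 = 15*1 = 15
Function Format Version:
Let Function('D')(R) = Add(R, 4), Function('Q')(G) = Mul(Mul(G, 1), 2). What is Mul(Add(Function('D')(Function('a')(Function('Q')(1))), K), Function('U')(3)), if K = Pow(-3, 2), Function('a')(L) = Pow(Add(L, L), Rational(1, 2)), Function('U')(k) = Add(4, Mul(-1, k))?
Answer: 15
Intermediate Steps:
Function('Q')(G) = Mul(2, G) (Function('Q')(G) = Mul(G, 2) = Mul(2, G))
Function('a')(L) = Mul(Pow(2, Rational(1, 2)), Pow(L, Rational(1, 2))) (Function('a')(L) = Pow(Mul(2, L), Rational(1, 2)) = Mul(Pow(2, Rational(1, 2)), Pow(L, Rational(1, 2))))
K = 9
Function('D')(R) = Add(4, R)
Mul(Add(Function('D')(Function('a')(Function('Q')(1))), K), Function('U')(3)) = Mul(Add(Add(4, Mul(Pow(2, Rational(1, 2)), Pow(Mul(2, 1), Rational(1, 2)))), 9), Add(4, Mul(-1, 3))) = Mul(Add(Add(4, Mul(Pow(2, Rational(1, 2)), Pow(2, Rational(1, 2)))), 9), Add(4, -3)) = Mul(Add(Add(4, 2), 9), 1) = Mul(Add(6, 9), 1) = Mul(15, 1) = 15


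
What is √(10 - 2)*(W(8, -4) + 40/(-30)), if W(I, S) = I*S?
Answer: -200*√2/3 ≈ -94.281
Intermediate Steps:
√(10 - 2)*(W(8, -4) + 40/(-30)) = √(10 - 2)*(8*(-4) + 40/(-30)) = √8*(-32 + 40*(-1/30)) = (2*√2)*(-32 - 4/3) = (2*√2)*(-100/3) = -200*√2/3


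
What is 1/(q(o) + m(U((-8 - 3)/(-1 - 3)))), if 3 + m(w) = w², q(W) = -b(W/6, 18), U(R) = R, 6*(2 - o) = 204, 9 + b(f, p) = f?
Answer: 48/907 ≈ 0.052922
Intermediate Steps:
b(f, p) = -9 + f
o = -32 (o = 2 - ⅙*204 = 2 - 34 = -32)
q(W) = 9 - W/6 (q(W) = -(-9 + W/6) = 9 - W/6)
m(w) = -3 + w²
1/(q(o) + m(U((-8 - 3)/(-1 - 3)))) = 1/((9 - ⅙*(-32)) + (-3 + ((-8 - 3)/(-1 - 3))²)) = 1/((9 + 16/3) + (-3 + (-11/(-4))²)) = 1/(43/3 + (-3 + (-11*(-¼))²)) = 1/(43/3 + (-3 + (11/4)²)) = 1/(43/3 + (-3 + 121/16)) = 1/(43/3 + 73/16) = 1/(907/48) = 48/907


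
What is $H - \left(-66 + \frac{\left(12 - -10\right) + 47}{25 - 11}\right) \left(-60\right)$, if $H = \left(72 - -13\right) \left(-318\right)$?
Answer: $- \frac{214860}{7} \approx -30694.0$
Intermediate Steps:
$H = -27030$ ($H = \left(72 + 13\right) \left(-318\right) = 85 \left(-318\right) = -27030$)
$H - \left(-66 + \frac{\left(12 - -10\right) + 47}{25 - 11}\right) \left(-60\right) = -27030 - \left(-66 + \frac{\left(12 - -10\right) + 47}{25 - 11}\right) \left(-60\right) = -27030 - \left(-66 + \frac{\left(12 + 10\right) + 47}{14}\right) \left(-60\right) = -27030 - \left(-66 + \left(22 + 47\right) \frac{1}{14}\right) \left(-60\right) = -27030 - \left(-66 + 69 \cdot \frac{1}{14}\right) \left(-60\right) = -27030 - \left(-66 + \frac{69}{14}\right) \left(-60\right) = -27030 - \left(- \frac{855}{14}\right) \left(-60\right) = -27030 - \frac{25650}{7} = - \frac{214860}{7}$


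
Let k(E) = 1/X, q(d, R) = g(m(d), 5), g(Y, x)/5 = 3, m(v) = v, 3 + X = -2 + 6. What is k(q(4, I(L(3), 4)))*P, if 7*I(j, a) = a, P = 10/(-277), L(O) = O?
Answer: -10/277 ≈ -0.036101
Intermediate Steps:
X = 1 (X = -3 + (-2 + 6) = -3 + 4 = 1)
P = -10/277 (P = 10*(-1/277) = -10/277 ≈ -0.036101)
g(Y, x) = 15 (g(Y, x) = 5*3 = 15)
I(j, a) = a/7
q(d, R) = 15
k(E) = 1 (k(E) = 1/1 = 1)
k(q(4, I(L(3), 4)))*P = 1*(-10/277) = -10/277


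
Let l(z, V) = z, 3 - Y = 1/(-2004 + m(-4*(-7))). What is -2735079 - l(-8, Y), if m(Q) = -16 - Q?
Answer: -2735071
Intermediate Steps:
Y = 6145/2048 (Y = 3 - 1/(-2004 + (-16 - (-4)*(-7))) = 3 - 1/(-2004 + (-16 - 1*28)) = 3 - 1/(-2004 + (-16 - 28)) = 3 - 1/(-2004 - 44) = 3 - 1/(-2048) = 3 - 1*(-1/2048) = 3 + 1/2048 = 6145/2048 ≈ 3.0005)
-2735079 - l(-8, Y) = -2735079 - 1*(-8) = -2735079 + 8 = -2735071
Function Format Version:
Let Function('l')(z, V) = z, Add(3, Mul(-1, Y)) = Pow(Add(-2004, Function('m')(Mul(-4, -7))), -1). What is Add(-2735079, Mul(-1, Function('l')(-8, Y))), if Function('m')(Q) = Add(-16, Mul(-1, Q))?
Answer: -2735071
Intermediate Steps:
Y = Rational(6145, 2048) (Y = Add(3, Mul(-1, Pow(Add(-2004, Add(-16, Mul(-1, Mul(-4, -7)))), -1))) = Add(3, Mul(-1, Pow(Add(-2004, Add(-16, Mul(-1, 28))), -1))) = Add(3, Mul(-1, Pow(Add(-2004, Add(-16, -28)), -1))) = Add(3, Mul(-1, Pow(Add(-2004, -44), -1))) = Add(3, Mul(-1, Pow(-2048, -1))) = Add(3, Mul(-1, Rational(-1, 2048))) = Add(3, Rational(1, 2048)) = Rational(6145, 2048) ≈ 3.0005)
Add(-2735079, Mul(-1, Function('l')(-8, Y))) = Add(-2735079, Mul(-1, -8)) = Add(-2735079, 8) = -2735071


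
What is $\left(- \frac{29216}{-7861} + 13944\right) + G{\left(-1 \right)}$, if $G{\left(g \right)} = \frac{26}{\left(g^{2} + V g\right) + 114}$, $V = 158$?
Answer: $\frac{4714444614}{338023} \approx 13947.0$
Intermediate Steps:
$G{\left(g \right)} = \frac{26}{114 + g^{2} + 158 g}$ ($G{\left(g \right)} = \frac{26}{\left(g^{2} + 158 g\right) + 114} = \frac{26}{114 + g^{2} + 158 g}$)
$\left(- \frac{29216}{-7861} + 13944\right) + G{\left(-1 \right)} = \left(- \frac{29216}{-7861} + 13944\right) + \frac{26}{114 + \left(-1\right)^{2} + 158 \left(-1\right)} = \left(\left(-29216\right) \left(- \frac{1}{7861}\right) + 13944\right) + \frac{26}{114 + 1 - 158} = \left(\frac{29216}{7861} + 13944\right) + \frac{26}{-43} = \frac{109643000}{7861} + 26 \left(- \frac{1}{43}\right) = \frac{109643000}{7861} - \frac{26}{43} = \frac{4714444614}{338023}$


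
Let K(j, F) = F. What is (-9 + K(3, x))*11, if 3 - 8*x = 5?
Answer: -407/4 ≈ -101.75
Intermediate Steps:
x = -1/4 (x = 3/8 - 1/8*5 = 3/8 - 5/8 = -1/4 ≈ -0.25000)
(-9 + K(3, x))*11 = (-9 - 1/4)*11 = -37/4*11 = -407/4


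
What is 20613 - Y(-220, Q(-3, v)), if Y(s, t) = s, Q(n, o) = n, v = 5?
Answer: 20833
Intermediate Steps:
20613 - Y(-220, Q(-3, v)) = 20613 - 1*(-220) = 20613 + 220 = 20833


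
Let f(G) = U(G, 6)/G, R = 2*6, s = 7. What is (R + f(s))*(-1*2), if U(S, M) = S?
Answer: -26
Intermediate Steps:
R = 12
f(G) = 1 (f(G) = G/G = 1)
(R + f(s))*(-1*2) = (12 + 1)*(-1*2) = 13*(-2) = -26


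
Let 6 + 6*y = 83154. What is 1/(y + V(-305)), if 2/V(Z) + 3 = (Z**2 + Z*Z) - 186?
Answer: 185861/2575661740 ≈ 7.2161e-5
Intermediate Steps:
y = 13858 (y = -1 + (1/6)*83154 = -1 + 13859 = 13858)
V(Z) = 2/(-189 + 2*Z**2) (V(Z) = 2/(-3 + ((Z**2 + Z*Z) - 186)) = 2/(-3 + ((Z**2 + Z**2) - 186)) = 2/(-3 + (2*Z**2 - 186)) = 2/(-3 + (-186 + 2*Z**2)) = 2/(-189 + 2*Z**2))
1/(y + V(-305)) = 1/(13858 + 2/(-189 + 2*(-305)**2)) = 1/(13858 + 2/(-189 + 2*93025)) = 1/(13858 + 2/(-189 + 186050)) = 1/(13858 + 2/185861) = 1/(2575661740/185861) = 185861/2575661740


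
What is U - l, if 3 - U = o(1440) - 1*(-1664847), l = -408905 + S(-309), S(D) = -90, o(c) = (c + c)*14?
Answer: -1296169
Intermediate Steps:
o(c) = 28*c (o(c) = (2*c)*14 = 28*c)
l = -408995 (l = -408905 - 90 = -408995)
U = -1705164 (U = 3 - (28*1440 - 1*(-1664847)) = 3 - (40320 + 1664847) = 3 - 1*1705167 = 3 - 1705167 = -1705164)
U - l = -1705164 - 1*(-408995) = -1705164 + 408995 = -1296169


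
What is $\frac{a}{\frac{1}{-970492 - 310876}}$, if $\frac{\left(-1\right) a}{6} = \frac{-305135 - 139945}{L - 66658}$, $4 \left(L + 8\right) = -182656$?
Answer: $\frac{342186761664}{11233} \approx 3.0463 \cdot 10^{7}$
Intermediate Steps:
$L = -45672$ ($L = -8 + \frac{1}{4} \left(-182656\right) = -8 - 45664 = -45672$)
$a = - \frac{267048}{11233}$ ($a = - 6 \frac{-305135 - 139945}{-45672 - 66658} = - 6 \left(- \frac{445080}{-112330}\right) = - 6 \left(\left(-445080\right) \left(- \frac{1}{112330}\right)\right) = \left(-6\right) \frac{44508}{11233} = - \frac{267048}{11233} \approx -23.774$)
$\frac{a}{\frac{1}{-970492 - 310876}} = - \frac{267048}{11233 \frac{1}{-970492 - 310876}} = - \frac{267048}{11233 \frac{1}{-1281368}} = - \frac{267048}{11233 \left(- \frac{1}{1281368}\right)} = \left(- \frac{267048}{11233}\right) \left(-1281368\right) = \frac{342186761664}{11233}$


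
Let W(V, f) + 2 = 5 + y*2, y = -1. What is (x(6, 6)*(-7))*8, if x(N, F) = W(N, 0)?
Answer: -56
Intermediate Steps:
W(V, f) = 1 (W(V, f) = -2 + (5 - 1*2) = -2 + (5 - 2) = -2 + 3 = 1)
x(N, F) = 1
(x(6, 6)*(-7))*8 = (1*(-7))*8 = -7*8 = -56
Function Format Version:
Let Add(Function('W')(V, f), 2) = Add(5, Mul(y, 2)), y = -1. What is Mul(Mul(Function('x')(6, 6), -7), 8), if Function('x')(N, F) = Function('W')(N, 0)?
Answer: -56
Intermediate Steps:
Function('W')(V, f) = 1 (Function('W')(V, f) = Add(-2, Add(5, Mul(-1, 2))) = Add(-2, Add(5, -2)) = Add(-2, 3) = 1)
Function('x')(N, F) = 1
Mul(Mul(Function('x')(6, 6), -7), 8) = Mul(Mul(1, -7), 8) = Mul(-7, 8) = -56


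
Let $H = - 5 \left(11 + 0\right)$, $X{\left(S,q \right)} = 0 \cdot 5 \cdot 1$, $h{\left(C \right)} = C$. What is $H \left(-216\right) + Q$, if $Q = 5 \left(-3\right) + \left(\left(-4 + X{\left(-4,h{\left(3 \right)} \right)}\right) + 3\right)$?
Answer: $11864$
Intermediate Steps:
$X{\left(S,q \right)} = 0$ ($X{\left(S,q \right)} = 0 \cdot 1 = 0$)
$Q = -16$ ($Q = 5 \left(-3\right) + \left(\left(-4 + 0\right) + 3\right) = -15 + \left(-4 + 3\right) = -15 - 1 = -16$)
$H = -55$ ($H = \left(-5\right) 11 = -55$)
$H \left(-216\right) + Q = \left(-55\right) \left(-216\right) - 16 = 11880 - 16 = 11864$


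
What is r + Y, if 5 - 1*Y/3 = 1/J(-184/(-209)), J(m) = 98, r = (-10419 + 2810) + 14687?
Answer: 695111/98 ≈ 7093.0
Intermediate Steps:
r = 7078 (r = -7609 + 14687 = 7078)
Y = 1467/98 (Y = 15 - 3/98 = 1467/98 ≈ 14.969)
r + Y = 7078 + 1467/98 = 695111/98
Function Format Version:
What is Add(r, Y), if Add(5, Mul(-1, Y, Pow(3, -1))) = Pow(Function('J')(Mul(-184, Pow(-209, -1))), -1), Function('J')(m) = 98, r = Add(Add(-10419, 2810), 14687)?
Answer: Rational(695111, 98) ≈ 7093.0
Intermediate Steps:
r = 7078 (r = Add(-7609, 14687) = 7078)
Y = Rational(1467, 98) (Y = Add(15, Mul(-3, Pow(98, -1))) = Add(15, Mul(-3, Rational(1, 98))) = Add(15, Rational(-3, 98)) = Rational(1467, 98) ≈ 14.969)
Add(r, Y) = Add(7078, Rational(1467, 98)) = Rational(695111, 98)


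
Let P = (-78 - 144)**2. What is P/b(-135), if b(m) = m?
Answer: -5476/15 ≈ -365.07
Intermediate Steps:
P = 49284 (P = (-222)**2 = 49284)
P/b(-135) = 49284/(-135) = 49284*(-1/135) = -5476/15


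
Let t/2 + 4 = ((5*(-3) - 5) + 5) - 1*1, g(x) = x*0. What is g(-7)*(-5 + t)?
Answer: 0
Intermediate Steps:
g(x) = 0
t = -40 (t = -8 + 2*(((5*(-3) - 5) + 5) - 1*1) = -8 + 2*(((-15 - 5) + 5) - 1) = -8 + 2*((-20 + 5) - 1) = -8 + 2*(-15 - 1) = -8 + 2*(-16) = -8 - 32 = -40)
g(-7)*(-5 + t) = 0*(-5 - 40) = 0*(-45) = 0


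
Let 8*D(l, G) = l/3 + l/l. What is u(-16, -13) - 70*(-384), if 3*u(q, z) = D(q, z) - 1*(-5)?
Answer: 1935467/72 ≈ 26882.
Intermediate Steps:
D(l, G) = ⅛ + l/24 (D(l, G) = (l/3 + l/l)/8 = (l*(⅓) + 1)/8 = (l/3 + 1)/8 = (1 + l/3)/8 = ⅛ + l/24)
u(q, z) = 41/24 + q/72 (u(q, z) = ((⅛ + q/24) - 1*(-5))/3 = ((⅛ + q/24) + 5)/3 = (41/8 + q/24)/3 = 41/24 + q/72)
u(-16, -13) - 70*(-384) = (41/24 + (1/72)*(-16)) - 70*(-384) = (41/24 - 2/9) + 26880 = 107/72 + 26880 = 1935467/72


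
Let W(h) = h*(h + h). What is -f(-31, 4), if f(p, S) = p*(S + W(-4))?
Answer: 1116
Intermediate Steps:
W(h) = 2*h² (W(h) = h*(2*h) = 2*h²)
f(p, S) = p*(32 + S) (f(p, S) = p*(S + 2*(-4)²) = p*(S + 2*16) = p*(S + 32) = p*(32 + S))
-f(-31, 4) = -(-31)*(32 + 4) = -(-31)*36 = -1*(-1116) = 1116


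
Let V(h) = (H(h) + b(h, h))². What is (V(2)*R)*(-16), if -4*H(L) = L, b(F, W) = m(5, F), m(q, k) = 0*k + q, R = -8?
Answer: 2592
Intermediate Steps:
m(q, k) = q (m(q, k) = 0 + q = q)
b(F, W) = 5
H(L) = -L/4
V(h) = (5 - h/4)² (V(h) = (-h/4 + 5)² = (5 - h/4)²)
(V(2)*R)*(-16) = (((-20 + 2)²/16)*(-8))*(-16) = (((1/16)*(-18)²)*(-8))*(-16) = (((1/16)*324)*(-8))*(-16) = ((81/4)*(-8))*(-16) = -162*(-16) = 2592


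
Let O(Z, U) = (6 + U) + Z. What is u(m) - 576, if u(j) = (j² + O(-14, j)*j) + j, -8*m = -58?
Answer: -4173/8 ≈ -521.63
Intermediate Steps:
m = 29/4 (m = -⅛*(-58) = 29/4 ≈ 7.2500)
O(Z, U) = 6 + U + Z
u(j) = j + j² + j*(-8 + j) (u(j) = (j² + (6 + j - 14)*j) + j = (j² + (-8 + j)*j) + j = (j² + j*(-8 + j)) + j = j + j² + j*(-8 + j))
u(m) - 576 = 29*(-7 + 2*(29/4))/4 - 576 = 29*(-7 + 29/2)/4 - 576 = (29/4)*(15/2) - 576 = 435/8 - 576 = -4173/8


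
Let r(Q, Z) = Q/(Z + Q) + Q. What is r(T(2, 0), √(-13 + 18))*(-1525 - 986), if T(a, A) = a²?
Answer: -150660/11 + 10044*√5/11 ≈ -11655.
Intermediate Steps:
r(Q, Z) = Q + Q/(Q + Z) (r(Q, Z) = Q/(Q + Z) + Q = Q + Q/(Q + Z))
r(T(2, 0), √(-13 + 18))*(-1525 - 986) = (2²*(1 + 2² + √(-13 + 18))/(2² + √(-13 + 18)))*(-1525 - 986) = (4*(1 + 4 + √5)/(4 + √5))*(-2511) = (4*(5 + √5)/(4 + √5))*(-2511) = -10044*(5 + √5)/(4 + √5)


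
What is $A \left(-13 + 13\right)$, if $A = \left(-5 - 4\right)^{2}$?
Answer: $0$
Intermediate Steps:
$A = 81$ ($A = \left(-9\right)^{2} = 81$)
$A \left(-13 + 13\right) = 81 \left(-13 + 13\right) = 81 \cdot 0 = 0$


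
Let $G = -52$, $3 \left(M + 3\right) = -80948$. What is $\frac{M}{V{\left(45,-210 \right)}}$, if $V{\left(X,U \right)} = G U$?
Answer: $- \frac{80957}{32760} \approx -2.4712$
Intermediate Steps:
$M = - \frac{80957}{3}$ ($M = -3 + \frac{1}{3} \left(-80948\right) = -3 - \frac{80948}{3} = - \frac{80957}{3} \approx -26986.0$)
$V{\left(X,U \right)} = - 52 U$
$\frac{M}{V{\left(45,-210 \right)}} = - \frac{80957}{3 \left(\left(-52\right) \left(-210\right)\right)} = - \frac{80957}{3 \cdot 10920} = \left(- \frac{80957}{3}\right) \frac{1}{10920} = - \frac{80957}{32760}$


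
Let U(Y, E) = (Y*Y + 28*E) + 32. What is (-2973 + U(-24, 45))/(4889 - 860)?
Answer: -65/237 ≈ -0.27426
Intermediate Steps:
U(Y, E) = 32 + Y**2 + 28*E (U(Y, E) = (Y**2 + 28*E) + 32 = 32 + Y**2 + 28*E)
(-2973 + U(-24, 45))/(4889 - 860) = (-2973 + (32 + (-24)**2 + 28*45))/(4889 - 860) = (-2973 + (32 + 576 + 1260))/4029 = (-2973 + 1868)*(1/4029) = -1105*1/4029 = -65/237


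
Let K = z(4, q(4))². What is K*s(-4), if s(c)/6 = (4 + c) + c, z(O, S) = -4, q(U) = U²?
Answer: -384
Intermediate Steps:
s(c) = 24 + 12*c (s(c) = 6*((4 + c) + c) = 6*(4 + 2*c) = 24 + 12*c)
K = 16 (K = (-4)² = 16)
K*s(-4) = 16*(24 + 12*(-4)) = 16*(24 - 48) = 16*(-24) = -384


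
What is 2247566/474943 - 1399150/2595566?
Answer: 2584594696953/616372951369 ≈ 4.1932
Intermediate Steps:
2247566/474943 - 1399150/2595566 = 2247566*(1/474943) - 1399150*1/2595566 = 2247566/474943 - 699575/1297783 = 2584594696953/616372951369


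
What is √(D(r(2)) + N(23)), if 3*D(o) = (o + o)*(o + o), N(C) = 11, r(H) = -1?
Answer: √111/3 ≈ 3.5119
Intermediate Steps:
D(o) = 4*o²/3 (D(o) = ((o + o)*(o + o))/3 = ((2*o)*(2*o))/3 = (4*o²)/3 = 4*o²/3)
√(D(r(2)) + N(23)) = √((4/3)*(-1)² + 11) = √((4/3)*1 + 11) = √(4/3 + 11) = √(37/3) = √111/3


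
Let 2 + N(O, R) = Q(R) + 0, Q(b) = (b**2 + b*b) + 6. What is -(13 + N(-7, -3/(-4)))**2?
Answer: -21025/64 ≈ -328.52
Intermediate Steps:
Q(b) = 6 + 2*b**2 (Q(b) = (b**2 + b**2) + 6 = 2*b**2 + 6 = 6 + 2*b**2)
N(O, R) = 4 + 2*R**2 (N(O, R) = -2 + ((6 + 2*R**2) + 0) = -2 + (6 + 2*R**2) = 4 + 2*R**2)
-(13 + N(-7, -3/(-4)))**2 = -(13 + (4 + 2*(-3/(-4))**2))**2 = -(13 + (4 + 2*(-3*(-1/4))**2))**2 = -(13 + (4 + 2*(3/4)**2))**2 = -(13 + (4 + 2*(9/16)))**2 = -(13 + (4 + 9/8))**2 = -(13 + 41/8)**2 = -(145/8)**2 = -1*21025/64 = -21025/64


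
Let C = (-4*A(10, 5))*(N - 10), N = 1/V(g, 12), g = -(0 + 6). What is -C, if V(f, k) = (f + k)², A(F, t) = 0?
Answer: 0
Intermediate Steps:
g = -6 (g = -1*6 = -6)
N = 1/36 (N = 1/((-6 + 12)²) = 1/(6²) = 1/36 ≈ 0.027778)
C = 0 (C = (-4*0)*(1/36 - 10) = 0*(-359/36) = 0)
-C = -1*0 = 0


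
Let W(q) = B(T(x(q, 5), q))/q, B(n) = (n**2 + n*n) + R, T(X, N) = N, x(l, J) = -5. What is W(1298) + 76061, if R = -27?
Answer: 102096759/1298 ≈ 78657.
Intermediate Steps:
B(n) = -27 + 2*n**2 (B(n) = (n**2 + n*n) - 27 = (n**2 + n**2) - 27 = 2*n**2 - 27 = -27 + 2*n**2)
W(q) = (-27 + 2*q**2)/q
W(1298) + 76061 = (-27/1298 + 2*1298) + 76061 = (-27*1/1298 + 2596) + 76061 = (-27/1298 + 2596) + 76061 = 3369581/1298 + 76061 = 102096759/1298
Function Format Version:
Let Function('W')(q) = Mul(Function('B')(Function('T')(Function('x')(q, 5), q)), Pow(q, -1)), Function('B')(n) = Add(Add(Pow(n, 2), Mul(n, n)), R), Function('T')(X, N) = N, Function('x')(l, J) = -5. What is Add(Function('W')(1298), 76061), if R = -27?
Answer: Rational(102096759, 1298) ≈ 78657.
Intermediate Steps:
Function('B')(n) = Add(-27, Mul(2, Pow(n, 2))) (Function('B')(n) = Add(Add(Pow(n, 2), Mul(n, n)), -27) = Add(Add(Pow(n, 2), Pow(n, 2)), -27) = Add(Mul(2, Pow(n, 2)), -27) = Add(-27, Mul(2, Pow(n, 2))))
Function('W')(q) = Mul(Pow(q, -1), Add(-27, Mul(2, Pow(q, 2)))) (Function('W')(q) = Mul(Add(-27, Mul(2, Pow(q, 2))), Pow(q, -1)) = Mul(Pow(q, -1), Add(-27, Mul(2, Pow(q, 2)))))
Add(Function('W')(1298), 76061) = Add(Add(Mul(-27, Pow(1298, -1)), Mul(2, 1298)), 76061) = Add(Add(Mul(-27, Rational(1, 1298)), 2596), 76061) = Add(Add(Rational(-27, 1298), 2596), 76061) = Add(Rational(3369581, 1298), 76061) = Rational(102096759, 1298)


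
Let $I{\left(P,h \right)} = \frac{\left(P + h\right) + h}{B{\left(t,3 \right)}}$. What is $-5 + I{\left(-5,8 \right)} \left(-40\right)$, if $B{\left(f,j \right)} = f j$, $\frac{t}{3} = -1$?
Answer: $\frac{395}{9} \approx 43.889$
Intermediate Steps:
$t = -3$ ($t = 3 \left(-1\right) = -3$)
$I{\left(P,h \right)} = - \frac{2 h}{9} - \frac{P}{9}$ ($I{\left(P,h \right)} = \frac{\left(P + h\right) + h}{\left(-3\right) 3} = \frac{P + 2 h}{-9} = \left(P + 2 h\right) \left(- \frac{1}{9}\right) = - \frac{2 h}{9} - \frac{P}{9}$)
$-5 + I{\left(-5,8 \right)} \left(-40\right) = -5 + \left(\left(- \frac{2}{9}\right) 8 - - \frac{5}{9}\right) \left(-40\right) = -5 + \left(- \frac{16}{9} + \frac{5}{9}\right) \left(-40\right) = -5 - - \frac{440}{9} = -5 + \frac{440}{9} = \frac{395}{9}$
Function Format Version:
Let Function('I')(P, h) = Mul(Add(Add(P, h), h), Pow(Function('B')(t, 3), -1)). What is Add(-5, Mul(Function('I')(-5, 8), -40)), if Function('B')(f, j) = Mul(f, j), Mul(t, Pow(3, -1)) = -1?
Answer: Rational(395, 9) ≈ 43.889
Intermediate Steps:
t = -3 (t = Mul(3, -1) = -3)
Function('I')(P, h) = Add(Mul(Rational(-2, 9), h), Mul(Rational(-1, 9), P)) (Function('I')(P, h) = Mul(Add(Add(P, h), h), Pow(Mul(-3, 3), -1)) = Mul(Add(P, Mul(2, h)), Pow(-9, -1)) = Mul(Add(P, Mul(2, h)), Rational(-1, 9)) = Add(Mul(Rational(-2, 9), h), Mul(Rational(-1, 9), P)))
Add(-5, Mul(Function('I')(-5, 8), -40)) = Add(-5, Mul(Add(Mul(Rational(-2, 9), 8), Mul(Rational(-1, 9), -5)), -40)) = Add(-5, Mul(Add(Rational(-16, 9), Rational(5, 9)), -40)) = Add(-5, Mul(Rational(-11, 9), -40)) = Add(-5, Rational(440, 9)) = Rational(395, 9)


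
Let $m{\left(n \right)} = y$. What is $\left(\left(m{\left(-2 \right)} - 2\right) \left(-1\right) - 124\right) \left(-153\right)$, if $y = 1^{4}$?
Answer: $18819$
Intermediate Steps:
$y = 1$
$m{\left(n \right)} = 1$
$\left(\left(m{\left(-2 \right)} - 2\right) \left(-1\right) - 124\right) \left(-153\right) = \left(\left(1 - 2\right) \left(-1\right) - 124\right) \left(-153\right) = \left(\left(-1\right) \left(-1\right) - 124\right) \left(-153\right) = \left(1 - 124\right) \left(-153\right) = \left(-123\right) \left(-153\right) = 18819$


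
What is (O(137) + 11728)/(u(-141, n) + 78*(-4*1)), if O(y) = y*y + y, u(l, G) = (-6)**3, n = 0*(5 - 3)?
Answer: -15317/264 ≈ -58.019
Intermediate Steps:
n = 0 (n = 0*2 = 0)
u(l, G) = -216
O(y) = y + y**2 (O(y) = y**2 + y = y + y**2)
(O(137) + 11728)/(u(-141, n) + 78*(-4*1)) = (137*(1 + 137) + 11728)/(-216 + 78*(-4*1)) = (137*138 + 11728)/(-216 + 78*(-4)) = (18906 + 11728)/(-216 - 312) = 30634/(-528) = 30634*(-1/528) = -15317/264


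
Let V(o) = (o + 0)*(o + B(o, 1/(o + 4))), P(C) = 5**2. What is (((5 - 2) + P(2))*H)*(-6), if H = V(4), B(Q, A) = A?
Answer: -2772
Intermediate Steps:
P(C) = 25
V(o) = o*(o + 1/(4 + o)) (V(o) = (o + 0)*(o + 1/(o + 4)) = o*(o + 1/(4 + o)))
H = 33/2 (H = 4*(1 + 4*(4 + 4))/(4 + 4) = 4*(1 + 4*8)/8 = 4*(1/8)*(1 + 32) = 4*(1/8)*33 = 33/2 ≈ 16.500)
(((5 - 2) + P(2))*H)*(-6) = (((5 - 2) + 25)*(33/2))*(-6) = ((3 + 25)*(33/2))*(-6) = (28*(33/2))*(-6) = 462*(-6) = -2772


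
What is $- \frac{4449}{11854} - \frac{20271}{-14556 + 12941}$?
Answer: $\frac{233107299}{19144210} \approx 12.176$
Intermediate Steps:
$- \frac{4449}{11854} - \frac{20271}{-14556 + 12941} = \left(-4449\right) \frac{1}{11854} - \frac{20271}{-1615} = - \frac{4449}{11854} - - \frac{20271}{1615} = - \frac{4449}{11854} + \frac{20271}{1615} = \frac{233107299}{19144210}$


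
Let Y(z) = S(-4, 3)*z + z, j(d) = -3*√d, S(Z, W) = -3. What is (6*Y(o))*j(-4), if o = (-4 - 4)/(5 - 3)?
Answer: -288*I ≈ -288.0*I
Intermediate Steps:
o = -4 (o = -8/2 = -8*½ = -4)
Y(z) = -2*z (Y(z) = -3*z + z = -2*z)
(6*Y(o))*j(-4) = (6*(-2*(-4)))*(-6*I) = (6*8)*(-6*I) = 48*(-6*I) = -288*I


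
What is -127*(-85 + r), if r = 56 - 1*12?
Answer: 5207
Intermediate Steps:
r = 44 (r = 56 - 12 = 44)
-127*(-85 + r) = -127*(-85 + 44) = -127*(-41) = 5207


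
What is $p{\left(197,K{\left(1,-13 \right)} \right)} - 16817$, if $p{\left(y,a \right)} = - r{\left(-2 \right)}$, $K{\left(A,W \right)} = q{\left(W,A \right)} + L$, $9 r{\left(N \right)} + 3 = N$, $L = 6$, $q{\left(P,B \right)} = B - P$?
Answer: $- \frac{151348}{9} \approx -16816.0$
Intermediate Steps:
$r{\left(N \right)} = - \frac{1}{3} + \frac{N}{9}$
$K{\left(A,W \right)} = 6 + A - W$ ($K{\left(A,W \right)} = \left(A - W\right) + 6 = 6 + A - W$)
$p{\left(y,a \right)} = \frac{5}{9}$ ($p{\left(y,a \right)} = - (- \frac{1}{3} + \frac{1}{9} \left(-2\right)) = - (- \frac{1}{3} - \frac{2}{9}) = \left(-1\right) \left(- \frac{5}{9}\right) = \frac{5}{9}$)
$p{\left(197,K{\left(1,-13 \right)} \right)} - 16817 = \frac{5}{9} - 16817 = - \frac{151348}{9}$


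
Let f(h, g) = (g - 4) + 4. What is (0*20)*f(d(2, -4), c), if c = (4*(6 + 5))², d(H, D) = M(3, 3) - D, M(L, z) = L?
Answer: 0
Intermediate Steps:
d(H, D) = 3 - D
c = 1936 (c = (4*11)² = 44² = 1936)
f(h, g) = g (f(h, g) = (-4 + g) + 4 = g)
(0*20)*f(d(2, -4), c) = (0*20)*1936 = 0*1936 = 0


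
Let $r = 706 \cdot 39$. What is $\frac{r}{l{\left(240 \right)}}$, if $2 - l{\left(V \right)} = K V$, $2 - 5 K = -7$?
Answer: $- \frac{13767}{215} \approx -64.033$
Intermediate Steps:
$K = \frac{9}{5}$ ($K = \frac{2}{5} - - \frac{7}{5} = \frac{2}{5} + \frac{7}{5} = \frac{9}{5} \approx 1.8$)
$l{\left(V \right)} = 2 - \frac{9 V}{5}$
$r = 27534$
$\frac{r}{l{\left(240 \right)}} = \frac{27534}{2 - 432} = \frac{27534}{-430} = 27534 \left(- \frac{1}{430}\right) = - \frac{13767}{215}$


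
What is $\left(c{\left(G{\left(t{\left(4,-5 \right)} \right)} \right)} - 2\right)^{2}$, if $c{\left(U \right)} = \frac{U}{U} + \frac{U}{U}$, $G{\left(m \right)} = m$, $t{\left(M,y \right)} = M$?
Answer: $0$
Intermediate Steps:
$c{\left(U \right)} = 2$ ($c{\left(U \right)} = 1 + 1 = 2$)
$\left(c{\left(G{\left(t{\left(4,-5 \right)} \right)} \right)} - 2\right)^{2} = \left(2 - 2\right)^{2} = 0^{2} = 0$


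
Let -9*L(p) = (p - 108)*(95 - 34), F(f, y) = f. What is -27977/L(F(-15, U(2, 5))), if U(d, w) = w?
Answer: -83931/2501 ≈ -33.559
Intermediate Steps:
L(p) = 732 - 61*p/9 (L(p) = -(p - 108)*(95 - 34)/9 = -(-108 + p)*61/9 = -(-6588 + 61*p)/9 = 732 - 61*p/9)
-27977/L(F(-15, U(2, 5))) = -27977/(732 - 61/9*(-15)) = -27977/(732 + 305/3) = -27977/2501/3 = -27977*3/2501 = -83931/2501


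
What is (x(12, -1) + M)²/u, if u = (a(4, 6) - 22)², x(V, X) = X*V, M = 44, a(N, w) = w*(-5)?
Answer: 64/169 ≈ 0.37870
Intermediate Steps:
a(N, w) = -5*w
x(V, X) = V*X
u = 2704 (u = (-5*6 - 22)² = (-30 - 22)² = (-52)² = 2704)
(x(12, -1) + M)²/u = (12*(-1) + 44)²/2704 = (-12 + 44)²*(1/2704) = 32²*(1/2704) = 1024*(1/2704) = 64/169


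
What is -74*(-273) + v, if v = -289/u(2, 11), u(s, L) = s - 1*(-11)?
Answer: 262337/13 ≈ 20180.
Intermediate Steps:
u(s, L) = 11 + s (u(s, L) = s + 11 = 11 + s)
v = -289/13 (v = -289/(11 + 2) = -289/13 ≈ -22.231)
-74*(-273) + v = -74*(-273) - 289/13 = 20202 - 289/13 = 262337/13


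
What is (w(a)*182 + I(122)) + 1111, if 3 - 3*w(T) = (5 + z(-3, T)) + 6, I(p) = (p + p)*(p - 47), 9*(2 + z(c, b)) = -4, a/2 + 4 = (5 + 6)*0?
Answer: 514997/27 ≈ 19074.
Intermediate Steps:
a = -8 (a = -8 + 2*((5 + 6)*0) = -8 + 2*(11*0) = -8 + 2*0 = -8 + 0 = -8)
z(c, b) = -22/9 (z(c, b) = -2 + (⅑)*(-4) = -2 - 4/9 = -22/9)
I(p) = 2*p*(-47 + p) (I(p) = (2*p)*(-47 + p) = 2*p*(-47 + p))
w(T) = -50/27 (w(T) = 1 - ((5 - 22/9) + 6)/3 = 1 - (23/9 + 6)/3 = 1 - ⅓*77/9 = 1 - 77/27 = -50/27)
(w(a)*182 + I(122)) + 1111 = (-50/27*182 + 2*122*(-47 + 122)) + 1111 = (-9100/27 + 2*122*75) + 1111 = (-9100/27 + 18300) + 1111 = 485000/27 + 1111 = 514997/27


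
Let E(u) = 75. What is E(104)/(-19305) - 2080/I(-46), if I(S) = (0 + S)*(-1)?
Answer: -1338595/29601 ≈ -45.221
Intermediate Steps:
I(S) = -S (I(S) = S*(-1) = -S)
E(104)/(-19305) - 2080/I(-46) = 75/(-19305) - 2080/((-1*(-46))) = 75*(-1/19305) - 2080/46 = -5/1287 - 2080*1/46 = -5/1287 - 1040/23 = -1338595/29601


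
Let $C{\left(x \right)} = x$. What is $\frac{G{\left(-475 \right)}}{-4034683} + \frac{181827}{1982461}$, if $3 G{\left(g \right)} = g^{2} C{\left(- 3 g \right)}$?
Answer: $- \frac{211730448178534}{7998601694863} \approx -26.471$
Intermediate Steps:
$G{\left(g \right)} = - g^{3}$ ($G{\left(g \right)} = \frac{g^{2} \left(- 3 g\right)}{3} = \frac{\left(-3\right) g^{3}}{3} = - g^{3}$)
$\frac{G{\left(-475 \right)}}{-4034683} + \frac{181827}{1982461} = \frac{\left(-1\right) \left(-475\right)^{3}}{-4034683} + \frac{181827}{1982461} = \left(-1\right) \left(-107171875\right) \left(- \frac{1}{4034683}\right) + 181827 \cdot \frac{1}{1982461} = 107171875 \left(- \frac{1}{4034683}\right) + \frac{181827}{1982461} = - \frac{107171875}{4034683} + \frac{181827}{1982461} = - \frac{211730448178534}{7998601694863}$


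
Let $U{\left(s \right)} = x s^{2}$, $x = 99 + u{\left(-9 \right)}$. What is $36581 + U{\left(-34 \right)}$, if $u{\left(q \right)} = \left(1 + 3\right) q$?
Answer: $109409$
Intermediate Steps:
$u{\left(q \right)} = 4 q$
$x = 63$ ($x = 99 + 4 \left(-9\right) = 99 - 36 = 63$)
$U{\left(s \right)} = 63 s^{2}$
$36581 + U{\left(-34 \right)} = 36581 + 63 \left(-34\right)^{2} = 36581 + 63 \cdot 1156 = 36581 + 72828 = 109409$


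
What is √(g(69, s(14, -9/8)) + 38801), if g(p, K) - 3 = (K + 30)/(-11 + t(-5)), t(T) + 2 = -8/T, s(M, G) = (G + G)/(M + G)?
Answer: 2*√37150860189/1957 ≈ 196.98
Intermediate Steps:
s(M, G) = 2*G/(G + M) (s(M, G) = (2*G)/(G + M) = 2*G/(G + M))
t(T) = -2 - 8/T
g(p, K) = 7/19 - 5*K/57 (g(p, K) = 3 + (K + 30)/(-11 + (-2 - 8/(-5))) = 3 + (30 + K)/(-11 + (-2 - 8*(-⅕))) = 3 + (30 + K)/(-11 + (-2 + 8/5)) = 3 + (30 + K)/(-11 - ⅖) = 3 + (30 + K)/(-57/5) = 3 + (30 + K)*(-5/57) = 3 + (-50/19 - 5*K/57) = 7/19 - 5*K/57)
√(g(69, s(14, -9/8)) + 38801) = √((7/19 - 10*(-9/8)/(57*(-9/8 + 14))) + 38801) = √((7/19 - 10*(-9*⅛)/(57*(-9*⅛ + 14))) + 38801) = √((7/19 - 10*(-9)/(57*8*(-9/8 + 14))) + 38801) = √((7/19 - 10*(-9)/(57*8*103/8)) + 38801) = √((7/19 - 10*(-9)*8/(57*8*103)) + 38801) = √((7/19 - 5/57*(-18/103)) + 38801) = √((7/19 + 30/1957) + 38801) = √(751/1957 + 38801) = √(75934308/1957) = 2*√37150860189/1957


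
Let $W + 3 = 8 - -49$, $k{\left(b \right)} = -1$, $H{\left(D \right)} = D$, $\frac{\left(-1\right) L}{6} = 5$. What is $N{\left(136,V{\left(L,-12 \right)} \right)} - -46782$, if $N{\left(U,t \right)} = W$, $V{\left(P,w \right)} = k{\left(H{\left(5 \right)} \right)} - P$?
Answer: $46836$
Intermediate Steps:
$L = -30$ ($L = \left(-6\right) 5 = -30$)
$V{\left(P,w \right)} = -1 - P$
$W = 54$ ($W = -3 + \left(8 - -49\right) = -3 + \left(8 + 49\right) = -3 + 57 = 54$)
$N{\left(U,t \right)} = 54$
$N{\left(136,V{\left(L,-12 \right)} \right)} - -46782 = 54 - -46782 = 54 + 46782 = 46836$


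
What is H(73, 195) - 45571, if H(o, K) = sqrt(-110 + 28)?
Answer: -45571 + I*sqrt(82) ≈ -45571.0 + 9.0554*I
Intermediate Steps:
H(o, K) = I*sqrt(82) (H(o, K) = sqrt(-82) = I*sqrt(82))
H(73, 195) - 45571 = I*sqrt(82) - 45571 = -45571 + I*sqrt(82)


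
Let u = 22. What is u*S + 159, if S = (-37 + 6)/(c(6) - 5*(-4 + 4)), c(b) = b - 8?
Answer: 500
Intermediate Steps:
c(b) = -8 + b
S = 31/2 (S = (-37 + 6)/((-8 + 6) - 5*(-4 + 4)) = -31/(-2 - 5*0) = -31/(-2 + 0) = -31/(-2) = -31*(-½) = 31/2 ≈ 15.500)
u*S + 159 = 22*(31/2) + 159 = 341 + 159 = 500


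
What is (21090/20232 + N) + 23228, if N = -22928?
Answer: 1015115/3372 ≈ 301.04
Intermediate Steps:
(21090/20232 + N) + 23228 = (21090/20232 - 22928) + 23228 = (21090*(1/20232) - 22928) + 23228 = (3515/3372 - 22928) + 23228 = -77309701/3372 + 23228 = 1015115/3372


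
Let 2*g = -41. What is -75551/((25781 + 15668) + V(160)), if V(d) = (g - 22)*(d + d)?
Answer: -75551/27849 ≈ -2.7129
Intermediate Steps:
g = -41/2 (g = (½)*(-41) = -41/2 ≈ -20.500)
V(d) = -85*d (V(d) = (-41/2 - 22)*(d + d) = -85*d)
-75551/((25781 + 15668) + V(160)) = -75551/((25781 + 15668) - 85*160) = -75551/(41449 - 13600) = -75551/27849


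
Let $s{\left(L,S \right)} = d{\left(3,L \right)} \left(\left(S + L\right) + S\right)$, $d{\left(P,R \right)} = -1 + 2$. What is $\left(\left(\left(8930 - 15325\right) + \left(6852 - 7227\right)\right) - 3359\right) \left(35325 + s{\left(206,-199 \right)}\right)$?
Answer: $-355862157$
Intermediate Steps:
$d{\left(P,R \right)} = 1$
$s{\left(L,S \right)} = L + 2 S$ ($s{\left(L,S \right)} = 1 \left(\left(S + L\right) + S\right) = 1 \left(\left(L + S\right) + S\right) = 1 \left(L + 2 S\right) = L + 2 S$)
$\left(\left(\left(8930 - 15325\right) + \left(6852 - 7227\right)\right) - 3359\right) \left(35325 + s{\left(206,-199 \right)}\right) = \left(\left(\left(8930 - 15325\right) + \left(6852 - 7227\right)\right) - 3359\right) \left(35325 + \left(206 + 2 \left(-199\right)\right)\right) = \left(\left(-6395 - 375\right) - 3359\right) \left(35325 + \left(206 - 398\right)\right) = \left(-6770 - 3359\right) \left(35325 - 192\right) = \left(-10129\right) 35133 = -355862157$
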